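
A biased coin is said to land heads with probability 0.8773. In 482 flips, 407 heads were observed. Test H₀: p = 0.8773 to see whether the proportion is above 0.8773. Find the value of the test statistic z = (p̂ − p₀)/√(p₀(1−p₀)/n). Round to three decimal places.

p̂ = 407/482 ≈ 0.84440.
Under H₀, SE = √(0.8773·0.1227/482) = √(0.000223329) = 0.01494.
z = (0.84440 − 0.8773)/0.01494 = -0.03290/0.01494 = -2.202.

z = -2.202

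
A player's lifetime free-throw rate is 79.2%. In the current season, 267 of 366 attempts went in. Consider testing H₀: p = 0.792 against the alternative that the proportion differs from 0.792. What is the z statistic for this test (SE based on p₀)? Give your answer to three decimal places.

p̂ = 267/366 ≈ 0.729508.
SE = √(p₀(1−p₀)/n) = √(0.16474/366) = 0.021216.
z = (0.729508 − 0.792)/0.021216 = -0.062492/0.021216 = -2.946.

z = -2.946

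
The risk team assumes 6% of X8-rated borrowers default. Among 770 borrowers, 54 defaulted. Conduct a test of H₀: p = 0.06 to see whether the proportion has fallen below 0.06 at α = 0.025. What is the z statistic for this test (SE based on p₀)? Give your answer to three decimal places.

z = 1.184

p̂ = 54/770 = 0.070130.
Under H₀, SE = √(0.06·0.94/770) = √(7.32468e-05) = 0.008558.
z = (0.070130 − 0.06)/0.008558 = 0.010130/0.008558 = 1.184.
p-value = P(Z < 1.184) ≈ 0.8817. With α = 0.025, fail to reject H₀.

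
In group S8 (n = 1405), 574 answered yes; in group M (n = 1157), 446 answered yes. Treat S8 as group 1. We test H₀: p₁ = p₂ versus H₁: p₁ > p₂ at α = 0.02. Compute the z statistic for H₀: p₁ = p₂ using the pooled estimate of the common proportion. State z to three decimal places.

z = 1.187

p̂₁ = 574/1405 = 0.40854, p̂₂ = 446/1157 = 0.38548.
Pooled p̂ = (574+446)/(1405+1157) = 1020/2562 = 0.39813.
SE = √(0.239622 × 0.00157605) = 0.01943.
z = (0.40854 − 0.38548)/0.01943 = 0.02306/0.01943 = 1.187.
p-value = P(Z > 1.187) ≈ 0.1177, so at α = 0.02 we fail to reject H₀.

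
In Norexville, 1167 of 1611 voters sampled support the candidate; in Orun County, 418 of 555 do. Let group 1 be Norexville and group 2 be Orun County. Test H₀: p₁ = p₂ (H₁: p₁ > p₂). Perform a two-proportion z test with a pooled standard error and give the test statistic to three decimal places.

p̂₁ = 1167/1611 = 0.72439, p̂₂ = 418/555 = 0.75315.
Pooled p̂ = (1167+418)/(1611+555) = 1585/2166 = 0.73176.
SE = √(0.196286 × 0.00242253) = 0.02181.
z = (0.72439 − 0.75315)/0.02181 = -0.02876/0.02181 = -1.319.

z = -1.319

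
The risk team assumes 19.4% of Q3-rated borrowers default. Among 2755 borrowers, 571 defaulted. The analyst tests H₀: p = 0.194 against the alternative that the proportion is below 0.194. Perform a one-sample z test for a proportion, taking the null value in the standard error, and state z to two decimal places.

z = 1.76

p̂ = 571/2755 ≈ 0.20726.
Standard error under H₀: √(0.194×0.806/2755) = 0.00753.
z = (0.20726 − 0.194)/0.00753 = 0.01326/0.00753 = 1.76.
p-value = P(Z < 1.760) ≈ 0.9608.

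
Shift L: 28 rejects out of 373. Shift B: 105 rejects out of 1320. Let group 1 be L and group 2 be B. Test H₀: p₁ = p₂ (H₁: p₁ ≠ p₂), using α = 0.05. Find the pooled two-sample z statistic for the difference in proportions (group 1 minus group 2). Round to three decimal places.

z = -0.284

p̂₁ = 28/373 ≈ 0.07507, p̂₂ = 105/1320 ≈ 0.07955.
Pooled p̂ = (28+105)/(373+1320) = 133/1693 = 0.07856.
SE = √(0.0723873 × 0.00343854) = 0.01578.
z = (0.07507 − 0.07955)/0.01578 = -0.00448/0.01578 = -0.284.
p-value = 2·P(Z > 0.284) ≈ 0.7765; since p > α = 0.05, fail to reject H₀.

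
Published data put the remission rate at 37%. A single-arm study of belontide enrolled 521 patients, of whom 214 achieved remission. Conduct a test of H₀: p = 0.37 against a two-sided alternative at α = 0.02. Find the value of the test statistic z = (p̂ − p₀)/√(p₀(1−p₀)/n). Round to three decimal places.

z = 1.926

p̂ = 214/521 = 0.410749.
Standard error under H₀: √(0.37×0.63/521) = 0.021152.
z = (0.410749 − 0.37)/0.021152 = 0.040749/0.021152 = 1.926.
Two-sided p-value ≈ 2·Φ(−1.926) = 0.0540. With α = 0.02, fail to reject H₀.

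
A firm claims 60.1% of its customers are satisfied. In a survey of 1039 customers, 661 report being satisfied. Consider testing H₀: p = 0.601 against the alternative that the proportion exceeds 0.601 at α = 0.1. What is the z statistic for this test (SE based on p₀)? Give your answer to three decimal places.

z = 2.316

p̂ = 661/1039 = 0.636189.
Standard error under H₀: √(0.601×0.399/1039) = 0.015192.
z = (0.636189 − 0.601)/0.015192 = 0.035189/0.015192 = 2.316.
p-value = P(Z > 2.316) ≈ 0.0103. With α = 0.1, reject H₀.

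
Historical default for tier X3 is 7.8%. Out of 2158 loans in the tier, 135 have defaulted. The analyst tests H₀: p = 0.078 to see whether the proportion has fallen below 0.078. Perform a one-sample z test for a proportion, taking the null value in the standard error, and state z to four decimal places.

z = -2.6750

p̂ = 135/2158 ≈ 0.0625579.
SE = √(p₀(1−p₀)/n) = √(0.071916/2158) = 0.0057728.
z = (0.0625579 − 0.078)/0.0057728 = -0.0154421/0.0057728 = -2.6750.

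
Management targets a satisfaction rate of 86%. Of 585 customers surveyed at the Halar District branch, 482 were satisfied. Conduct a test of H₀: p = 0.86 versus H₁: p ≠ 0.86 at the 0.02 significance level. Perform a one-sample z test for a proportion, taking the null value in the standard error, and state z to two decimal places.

p̂ = 482/585 = 0.82393.
Under H₀, SE = √(0.86·0.14/585) = √(0.000205812) = 0.01435.
z = (0.82393 − 0.86)/0.01435 = -0.03607/0.01435 = -2.51.
Two-sided p-value ≈ 2·Φ(−2.514) = 0.0119. With α = 0.02, reject H₀.

z = -2.51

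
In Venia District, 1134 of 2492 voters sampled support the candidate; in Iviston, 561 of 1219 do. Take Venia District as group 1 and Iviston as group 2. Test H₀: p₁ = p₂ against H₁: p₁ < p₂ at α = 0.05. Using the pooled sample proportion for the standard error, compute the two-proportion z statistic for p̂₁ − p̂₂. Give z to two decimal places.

z = -0.30

p̂₁ = 1134/2492 = 0.45506, p̂₂ = 561/1219 = 0.46021.
Pooled p̂ = (1134+561)/(2492+1219) = 1695/3711 = 0.45675.
SE = √(p̂(1−p̂)(1/n₁+1/n₂)) = √(0.45675·0.54325·0.00122163) = √(0.000303122) = 0.01741.
z = (0.45506 − 0.46021)/0.01741 = -0.00515/0.01741 = -0.30.
p-value = P(Z < -0.296) ≈ 0.3835, so at α = 0.05 we fail to reject H₀.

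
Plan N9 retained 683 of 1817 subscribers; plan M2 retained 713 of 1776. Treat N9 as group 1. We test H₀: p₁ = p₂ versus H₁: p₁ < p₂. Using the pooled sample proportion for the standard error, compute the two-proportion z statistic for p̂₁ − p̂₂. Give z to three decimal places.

p̂₁ = 683/1817 ≈ 0.375894, p̂₂ = 713/1776 ≈ 0.401464.
Pooled p̂ = (683+713)/(1817+1776) = 1396/3593 = 0.388533.
SE = √(0.237575 × 0.00111342) = 0.016264.
z = (0.375894 − 0.401464)/0.016264 = -0.025570/0.016264 = -1.572.
p-value = P(Z < -1.572) ≈ 0.0580.

z = -1.572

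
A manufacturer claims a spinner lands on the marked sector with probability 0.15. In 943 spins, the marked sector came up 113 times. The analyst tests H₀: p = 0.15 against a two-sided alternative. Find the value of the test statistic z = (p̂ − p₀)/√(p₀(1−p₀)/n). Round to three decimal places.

z = -2.595

p̂ = 113/943 ≈ 0.119830.
Under H₀, SE = √(0.15·0.85/943) = √(0.000135207) = 0.011628.
z = (0.119830 − 0.15)/0.011628 = -0.030170/0.011628 = -2.595.
Two-sided p-value ≈ 2·Φ(−2.595) = 0.0095.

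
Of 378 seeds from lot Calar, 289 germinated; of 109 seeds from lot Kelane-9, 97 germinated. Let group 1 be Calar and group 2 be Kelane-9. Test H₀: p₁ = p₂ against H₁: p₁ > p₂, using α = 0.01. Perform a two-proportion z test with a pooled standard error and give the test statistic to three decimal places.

z = -2.844

p̂₁ = 289/378 = 0.76455, p̂₂ = 97/109 = 0.88991.
Pooled p̂ = (289+97)/(378+109) = 386/487 = 0.79261.
SE = √(p̂(1−p̂)(1/n₁+1/n₂)) = √(0.79261·0.20739·0.0118198) = √(0.00194295) = 0.04408.
z = (0.76455 − 0.88991)/0.04408 = -0.12536/0.04408 = -2.844.
p-value = P(Z > -2.844) ≈ 0.9978, so at α = 0.01 we fail to reject H₀.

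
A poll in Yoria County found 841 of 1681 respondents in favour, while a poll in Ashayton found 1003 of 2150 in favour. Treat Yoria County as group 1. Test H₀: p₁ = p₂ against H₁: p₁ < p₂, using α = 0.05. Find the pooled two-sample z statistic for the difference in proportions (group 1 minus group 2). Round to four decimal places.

z = 2.0769

p̂₁ = 841/1681 = 0.500297, p̂₂ = 1003/2150 = 0.466512.
Pooled p̂ = (841+1003)/(1681+2150) = 1844/3831 = 0.481336.
SE = √(p̂(1−p̂)(1/n₁+1/n₂)) = √(0.481336·0.518664·0.00106) = √(0.000264631) = 0.016267.
z = (0.500297 − 0.466512)/0.016267 = 0.033785/0.016267 = 2.0769.
p-value = P(Z < 2.077) ≈ 0.9811. With α = 0.05, fail to reject H₀.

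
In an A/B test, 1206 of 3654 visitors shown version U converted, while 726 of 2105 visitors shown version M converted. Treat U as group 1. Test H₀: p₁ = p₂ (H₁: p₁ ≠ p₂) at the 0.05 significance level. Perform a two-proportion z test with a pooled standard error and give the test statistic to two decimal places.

p̂₁ = 1206/3654 ≈ 0.33005, p̂₂ = 726/2105 ≈ 0.34489.
Pooled p̂ = (1206+726)/(3654+2105) = 1932/5759 = 0.33547.
SE = √(p̂(1−p̂)(1/n₁+1/n₂)) = √(0.33547·0.66453·0.000748732) = √(0.000166916) = 0.01292.
z = (0.33005 − 0.34489)/0.01292 = -0.01484/0.01292 = -1.15.
Two-sided p-value ≈ 2·Φ(−1.149) = 0.2506, so at α = 0.05 we fail to reject H₀.

z = -1.15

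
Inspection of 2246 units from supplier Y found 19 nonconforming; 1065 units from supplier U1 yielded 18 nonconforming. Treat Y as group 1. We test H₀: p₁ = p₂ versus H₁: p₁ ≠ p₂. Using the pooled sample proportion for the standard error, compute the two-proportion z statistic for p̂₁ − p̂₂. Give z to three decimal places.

p̂₁ = 19/2246 ≈ 0.00846, p̂₂ = 18/1065 ≈ 0.01690.
Pooled p̂ = (19+18)/(2246+1065) = 37/3311 = 0.01117.
SE = √(p̂(1−p̂)(1/n₁+1/n₂)) = √(0.01117·0.98883·0.0013842) = √(1.52954e-05) = 0.00391.
z = (0.00846 − 0.01690)/0.00391 = -0.00844/0.00391 = -2.159.

z = -2.159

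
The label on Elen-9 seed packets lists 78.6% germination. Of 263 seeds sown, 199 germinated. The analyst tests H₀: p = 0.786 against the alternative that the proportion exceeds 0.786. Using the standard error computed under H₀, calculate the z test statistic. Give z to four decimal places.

p̂ = 199/263 = 0.756654.
Under H₀, SE = √(0.786·0.214/263) = √(0.000639559) = 0.025290.
z = (0.756654 − 0.786)/0.025290 = -0.029346/0.025290 = -1.1604.
p-value = P(Z > -1.160) ≈ 0.8771.

z = -1.1604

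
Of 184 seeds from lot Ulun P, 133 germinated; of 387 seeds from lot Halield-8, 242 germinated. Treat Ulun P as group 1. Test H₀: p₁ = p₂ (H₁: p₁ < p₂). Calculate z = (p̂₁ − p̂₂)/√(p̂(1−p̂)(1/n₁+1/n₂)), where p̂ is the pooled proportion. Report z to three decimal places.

p̂₁ = 133/184 = 0.72283, p̂₂ = 242/387 = 0.62532.
Pooled p̂ = (133+242)/(184+387) = 375/571 = 0.65674.
SE = √(p̂(1−p̂)(1/n₁+1/n₂)) = √(0.65674·0.34326·0.00801876) = √(0.00180768) = 0.04252.
z = (0.72283 − 0.62532)/0.04252 = 0.09751/0.04252 = 2.293.

z = 2.293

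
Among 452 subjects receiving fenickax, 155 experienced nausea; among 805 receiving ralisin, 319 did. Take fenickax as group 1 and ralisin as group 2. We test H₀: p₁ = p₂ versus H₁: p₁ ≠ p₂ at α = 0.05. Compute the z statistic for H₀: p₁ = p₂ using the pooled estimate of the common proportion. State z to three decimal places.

z = -1.873

p̂₁ = 155/452 = 0.34292, p̂₂ = 319/805 = 0.39627.
Pooled p̂ = (155+319)/(452+805) = 474/1257 = 0.37709.
SE = √(0.234893 × 0.00345463) = 0.02849.
z = (0.34292 − 0.39627)/0.02849 = -0.05335/0.02849 = -1.873.
Two-sided p-value ≈ 2·Φ(−1.873) = 0.0611. With α = 0.05, fail to reject H₀.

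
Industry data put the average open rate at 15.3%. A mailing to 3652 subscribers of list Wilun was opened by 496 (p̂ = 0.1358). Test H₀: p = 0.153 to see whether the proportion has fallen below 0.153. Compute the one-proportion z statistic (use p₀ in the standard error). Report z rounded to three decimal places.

z = -2.885

p̂ = 496/3652 = 0.135816.
Under H₀, SE = √(0.153·0.847/3652) = √(3.54849e-05) = 0.005957.
z = (0.135816 − 0.153)/0.005957 = -0.017184/0.005957 = -2.885.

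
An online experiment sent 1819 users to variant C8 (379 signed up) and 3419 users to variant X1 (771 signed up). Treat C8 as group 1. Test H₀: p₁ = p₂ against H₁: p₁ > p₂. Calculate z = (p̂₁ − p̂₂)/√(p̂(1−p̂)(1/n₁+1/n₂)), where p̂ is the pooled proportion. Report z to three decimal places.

z = -1.427

p̂₁ = 379/1819 = 0.20836, p̂₂ = 771/3419 = 0.22550.
Pooled p̂ = (379+771)/(1819+3419) = 1150/5238 = 0.21955.
SE = √(0.171347 × 0.000842236) = 0.01201.
z = (0.20836 − 0.22550)/0.01201 = -0.01714/0.01201 = -1.427.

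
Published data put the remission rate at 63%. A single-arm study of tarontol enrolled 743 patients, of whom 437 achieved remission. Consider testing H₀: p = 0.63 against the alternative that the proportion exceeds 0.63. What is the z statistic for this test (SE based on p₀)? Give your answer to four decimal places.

z = -2.3624

p̂ = 437/743 = 0.5881561.
SE = √(p₀(1−p₀)/n) = √(0.2331/743) = 0.0177124.
z = (0.5881561 − 0.63)/0.0177124 = -0.0418439/0.0177124 = -2.3624.
p-value = P(Z > -2.362) ≈ 0.9909.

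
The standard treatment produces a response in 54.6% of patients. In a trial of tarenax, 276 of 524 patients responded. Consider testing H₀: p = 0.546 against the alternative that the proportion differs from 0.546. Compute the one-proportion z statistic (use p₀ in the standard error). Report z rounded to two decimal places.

z = -0.89

p̂ = 276/524 ≈ 0.5267.
Standard error under H₀: √(0.546×0.454/524) = 0.0217.
z = (0.5267 − 0.546)/0.0217 = -0.0193/0.0217 = -0.89.
p-value = 2·P(Z > 0.887) ≈ 0.3753.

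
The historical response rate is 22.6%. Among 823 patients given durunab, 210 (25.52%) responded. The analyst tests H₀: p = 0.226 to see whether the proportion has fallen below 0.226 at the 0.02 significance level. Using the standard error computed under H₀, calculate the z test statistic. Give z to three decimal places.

z = 2.000

p̂ = 210/823 = 0.25516.
SE = √(p₀(1−p₀)/n) = √(0.17492/823) = 0.01458.
z = (0.25516 − 0.226)/0.01458 = 0.02916/0.01458 = 2.000.
p-value = P(Z < 2.000) ≈ 0.9773; since p > α = 0.02, fail to reject H₀.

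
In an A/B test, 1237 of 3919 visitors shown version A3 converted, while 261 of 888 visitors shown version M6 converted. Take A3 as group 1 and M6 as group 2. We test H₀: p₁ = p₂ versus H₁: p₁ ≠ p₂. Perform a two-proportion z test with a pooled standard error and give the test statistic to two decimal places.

p̂₁ = 1237/3919 ≈ 0.3156, p̂₂ = 261/888 ≈ 0.2939.
Pooled p̂ = (1237+261)/(3919+888) = 1498/4807 = 0.3116.
SE = √(0.214516 × 0.00138129) = 0.0172.
z = (0.3156 − 0.2939)/0.0172 = 0.0217/0.0172 = 1.26.
p-value = 2·P(Z > 1.262) ≈ 0.2070.

z = 1.26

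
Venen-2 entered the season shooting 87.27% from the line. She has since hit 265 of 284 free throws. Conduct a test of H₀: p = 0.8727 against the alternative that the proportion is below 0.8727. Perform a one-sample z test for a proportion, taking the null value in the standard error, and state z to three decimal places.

z = 3.054

p̂ = 265/284 = 0.93310.
Under H₀, SE = √(0.8727·0.1273/284) = √(0.000391179) = 0.01978.
z = (0.93310 − 0.8727)/0.01978 = 0.06040/0.01978 = 3.054.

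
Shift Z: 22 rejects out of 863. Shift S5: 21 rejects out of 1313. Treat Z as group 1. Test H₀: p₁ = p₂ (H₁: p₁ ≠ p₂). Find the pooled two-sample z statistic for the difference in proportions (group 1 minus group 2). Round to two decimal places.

z = 1.56

p̂₁ = 22/863 = 0.0255, p̂₂ = 21/1313 = 0.0160.
Pooled p̂ = (22+21)/(863+1313) = 43/2176 = 0.0198.
SE = √(0.0193705 × 0.00192036) = 0.0061.
z = (0.0255 − 0.0160)/0.0061 = 0.0095/0.0061 = 1.56.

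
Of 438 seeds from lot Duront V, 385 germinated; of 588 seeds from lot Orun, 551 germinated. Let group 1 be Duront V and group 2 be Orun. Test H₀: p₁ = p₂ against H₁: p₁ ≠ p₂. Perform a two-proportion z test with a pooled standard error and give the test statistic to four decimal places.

p̂₁ = 385/438 ≈ 0.8789954, p̂₂ = 551/588 ≈ 0.9370748.
Pooled p̂ = (385+551)/(438+588) = 936/1026 = 0.9122807.
SE = √(0.0800246 × 0.00398379) = 0.0178550.
z = (0.8789954 − 0.9370748)/0.0178550 = -0.0580794/0.0178550 = -3.2528.
p-value = 2·P(Z > 3.253) ≈ 0.0011.

z = -3.2528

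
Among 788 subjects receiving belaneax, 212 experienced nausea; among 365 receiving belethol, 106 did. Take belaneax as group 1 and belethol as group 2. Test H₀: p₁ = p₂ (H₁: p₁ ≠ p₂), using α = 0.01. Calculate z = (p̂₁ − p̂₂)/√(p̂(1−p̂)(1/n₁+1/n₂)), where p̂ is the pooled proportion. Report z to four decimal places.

p̂₁ = 212/788 = 0.269036, p̂₂ = 106/365 = 0.290411.
Pooled p̂ = (212+106)/(788+365) = 318/1153 = 0.275802.
SE = √(0.199735 × 0.00400876) = 0.028296.
z = (0.269036 − 0.290411)/0.028296 = -0.021375/0.028296 = -0.7554.
Two-sided p-value ≈ 2·Φ(−0.755) = 0.4500; since p > α = 0.01, fail to reject H₀.

z = -0.7554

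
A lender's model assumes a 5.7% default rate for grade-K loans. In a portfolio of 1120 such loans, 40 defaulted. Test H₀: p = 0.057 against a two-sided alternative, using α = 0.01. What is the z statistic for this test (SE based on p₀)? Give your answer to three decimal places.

p̂ = 40/1120 = 0.0357143.
Under H₀, SE = √(0.057·0.943/1120) = √(4.7992e-05) = 0.0069276.
z = (0.0357143 − 0.057)/0.0069276 = -0.0212857/0.0069276 = -3.073.
Two-sided p-value ≈ 2·Φ(−3.073) = 0.0021; since p < α = 0.01, reject H₀.

z = -3.073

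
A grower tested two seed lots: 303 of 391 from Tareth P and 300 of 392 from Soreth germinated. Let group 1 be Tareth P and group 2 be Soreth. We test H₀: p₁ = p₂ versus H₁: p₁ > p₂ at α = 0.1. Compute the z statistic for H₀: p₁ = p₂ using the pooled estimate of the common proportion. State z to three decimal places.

p̂₁ = 303/391 = 0.77494, p̂₂ = 300/392 = 0.76531.
Pooled p̂ = (303+300)/(391+392) = 603/783 = 0.77011.
SE = √(p̂(1−p̂)(1/n₁+1/n₂)) = √(0.77011·0.22989·0.00510857) = √(0.00090441) = 0.03007.
z = (0.77494 − 0.76531)/0.03007 = 0.00963/0.03007 = 0.320.
p-value = P(Z > 0.320) ≈ 0.3744, so at α = 0.1 we fail to reject H₀.

z = 0.320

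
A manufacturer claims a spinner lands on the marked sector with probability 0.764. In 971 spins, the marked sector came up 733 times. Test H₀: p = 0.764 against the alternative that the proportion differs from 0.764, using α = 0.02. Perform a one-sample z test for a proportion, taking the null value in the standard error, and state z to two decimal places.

z = -0.67

p̂ = 733/971 ≈ 0.7549.
SE = √(p₀(1−p₀)/n) = √(0.1803/971) = 0.0136.
z = (0.7549 − 0.764)/0.0136 = -0.0091/0.0136 = -0.67.
p-value = 2·P(Z > 0.668) ≈ 0.5039; since p > α = 0.02, fail to reject H₀.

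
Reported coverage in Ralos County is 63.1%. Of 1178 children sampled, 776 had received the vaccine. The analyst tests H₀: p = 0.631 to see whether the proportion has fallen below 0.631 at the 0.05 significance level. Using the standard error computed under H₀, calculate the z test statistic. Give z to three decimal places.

z = 1.973

p̂ = 776/1178 ≈ 0.65874.
Standard error under H₀: √(0.631×0.369/1178) = 0.01406.
z = (0.65874 − 0.631)/0.01406 = 0.02774/0.01406 = 1.973.
p-value = P(Z < 1.973) ≈ 0.9758, so at α = 0.05 we fail to reject H₀.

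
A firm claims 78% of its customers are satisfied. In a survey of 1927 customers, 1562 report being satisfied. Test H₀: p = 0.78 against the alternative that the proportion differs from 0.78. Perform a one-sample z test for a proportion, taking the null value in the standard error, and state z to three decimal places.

z = 3.241

p̂ = 1562/1927 = 0.810586.
SE = √(p₀(1−p₀)/n) = √(0.1716/1927) = 0.009437.
z = (0.810586 − 0.78)/0.009437 = 0.030586/0.009437 = 3.241.
Two-sided p-value ≈ 2·Φ(−3.241) = 0.0012.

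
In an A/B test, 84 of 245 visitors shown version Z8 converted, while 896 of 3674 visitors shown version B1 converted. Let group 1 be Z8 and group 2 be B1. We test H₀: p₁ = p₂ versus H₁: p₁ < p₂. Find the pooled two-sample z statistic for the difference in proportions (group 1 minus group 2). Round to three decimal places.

z = 3.464

p̂₁ = 84/245 = 0.34286, p̂₂ = 896/3674 = 0.24388.
Pooled p̂ = (84+896)/(245+3674) = 980/3919 = 0.25006.
SE = √(0.187532 × 0.00435382) = 0.02857.
z = (0.34286 − 0.24388)/0.02857 = 0.09898/0.02857 = 3.464.
p-value = P(Z < 3.464) ≈ 0.9997.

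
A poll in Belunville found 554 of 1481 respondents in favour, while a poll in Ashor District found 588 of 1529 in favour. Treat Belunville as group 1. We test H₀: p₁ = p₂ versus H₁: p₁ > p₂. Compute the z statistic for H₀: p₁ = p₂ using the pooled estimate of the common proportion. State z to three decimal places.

p̂₁ = 554/1481 ≈ 0.374072, p̂₂ = 588/1529 ≈ 0.384565.
Pooled p̂ = (554+588)/(1481+1529) = 1142/3010 = 0.379402.
SE = √(0.235456 × 0.00132924) = 0.017691.
z = (0.374072 − 0.384565)/0.017691 = -0.010493/0.017691 = -0.593.
p-value = P(Z > -0.593) ≈ 0.7235.

z = -0.593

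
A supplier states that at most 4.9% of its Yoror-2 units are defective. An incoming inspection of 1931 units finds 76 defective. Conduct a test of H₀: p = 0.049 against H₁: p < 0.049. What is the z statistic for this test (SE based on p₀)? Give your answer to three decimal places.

z = -1.963

p̂ = 76/1931 ≈ 0.03936.
Standard error under H₀: √(0.049×0.951/1931) = 0.00491.
z = (0.03936 − 0.049)/0.00491 = -0.00964/0.00491 = -1.963.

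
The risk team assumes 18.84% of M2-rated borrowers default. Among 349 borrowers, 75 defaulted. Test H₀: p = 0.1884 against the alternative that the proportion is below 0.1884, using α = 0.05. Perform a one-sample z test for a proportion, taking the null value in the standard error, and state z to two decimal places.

z = 1.27

p̂ = 75/349 = 0.2149.
SE = √(p₀(1−p₀)/n) = √(0.15291/349) = 0.0209.
z = (0.2149 − 0.1884)/0.0209 = 0.0265/0.0209 = 1.27.
p-value = P(Z < 1.266) ≈ 0.8972; since p > α = 0.05, fail to reject H₀.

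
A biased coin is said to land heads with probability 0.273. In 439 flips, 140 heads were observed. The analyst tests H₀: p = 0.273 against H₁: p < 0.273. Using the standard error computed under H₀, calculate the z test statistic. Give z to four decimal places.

p̂ = 140/439 = 0.318907.
SE = √(p₀(1−p₀)/n) = √(0.19847/439) = 0.021263.
z = (0.318907 − 0.273)/0.021263 = 0.045907/0.021263 = 2.1590.
p-value = P(Z < 2.159) ≈ 0.9846.

z = 2.1590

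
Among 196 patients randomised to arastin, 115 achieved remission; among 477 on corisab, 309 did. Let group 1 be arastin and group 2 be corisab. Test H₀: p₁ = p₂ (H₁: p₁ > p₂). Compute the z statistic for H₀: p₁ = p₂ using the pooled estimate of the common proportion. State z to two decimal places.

z = -1.49

p̂₁ = 115/196 ≈ 0.5867, p̂₂ = 309/477 ≈ 0.6478.
Pooled p̂ = (115+309)/(196+477) = 424/673 = 0.6300.
SE = √(0.233096 × 0.00719848) = 0.0410.
z = (0.5867 − 0.6478)/0.0410 = -0.0611/0.0410 = -1.49.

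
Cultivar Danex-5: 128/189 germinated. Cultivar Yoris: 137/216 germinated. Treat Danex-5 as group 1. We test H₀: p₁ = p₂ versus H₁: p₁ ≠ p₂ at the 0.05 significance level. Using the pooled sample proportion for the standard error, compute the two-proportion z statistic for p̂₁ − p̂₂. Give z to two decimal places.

z = 0.91

p̂₁ = 128/189 ≈ 0.6772, p̂₂ = 137/216 ≈ 0.6343.
Pooled p̂ = (128+137)/(189+216) = 265/405 = 0.6543.
SE = √(p̂(1−p̂)(1/n₁+1/n₂)) = √(0.6543·0.3457·0.00992063) = √(0.0022439) = 0.0474.
z = (0.6772 − 0.6343)/0.0474 = 0.0429/0.0474 = 0.91.
p-value = 2·P(Z > 0.908) ≈ 0.3641, so at α = 0.05 we fail to reject H₀.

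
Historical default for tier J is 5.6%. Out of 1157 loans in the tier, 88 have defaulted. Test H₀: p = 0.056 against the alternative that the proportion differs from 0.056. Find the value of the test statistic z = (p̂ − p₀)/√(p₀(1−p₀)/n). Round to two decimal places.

p̂ = 88/1157 ≈ 0.07606.
SE = √(p₀(1−p₀)/n) = √(0.052864/1157) = 0.00676.
z = (0.07606 − 0.056)/0.00676 = 0.02006/0.00676 = 2.97.

z = 2.97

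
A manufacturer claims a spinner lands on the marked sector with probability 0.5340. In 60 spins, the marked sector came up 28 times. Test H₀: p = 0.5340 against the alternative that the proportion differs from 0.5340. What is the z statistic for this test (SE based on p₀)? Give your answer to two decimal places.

p̂ = 28/60 = 0.4667.
SE = √(p₀(1−p₀)/n) = √(0.24884/60) = 0.0644.
z = (0.4667 − 0.534)/0.0644 = -0.0673/0.0644 = -1.05.
Two-sided p-value ≈ 2·Φ(−1.046) = 0.2958.

z = -1.05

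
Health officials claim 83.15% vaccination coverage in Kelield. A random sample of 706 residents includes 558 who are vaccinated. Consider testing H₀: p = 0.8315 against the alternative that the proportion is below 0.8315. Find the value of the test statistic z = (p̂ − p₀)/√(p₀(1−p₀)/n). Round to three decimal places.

z = -2.920

p̂ = 558/706 ≈ 0.790368.
Under H₀, SE = √(0.8315·0.1685/706) = √(0.000198453) = 0.014087.
z = (0.790368 − 0.8315)/0.014087 = -0.041132/0.014087 = -2.920.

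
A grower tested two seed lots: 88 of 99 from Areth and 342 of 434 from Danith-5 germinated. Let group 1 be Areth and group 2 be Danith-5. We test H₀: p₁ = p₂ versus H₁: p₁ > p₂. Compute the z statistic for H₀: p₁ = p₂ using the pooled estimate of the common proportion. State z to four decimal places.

p̂₁ = 88/99 = 0.888889, p̂₂ = 342/434 = 0.788018.
Pooled p̂ = (88+342)/(99+434) = 430/533 = 0.806754.
SE = √(p̂(1−p̂)(1/n₁+1/n₂)) = √(0.806754·0.193246·0.0124052) = √(0.00193399) = 0.043977.
z = (0.888889 − 0.788018)/0.043977 = 0.100871/0.043977 = 2.2937.
p-value = P(Z > 2.294) ≈ 0.0109.

z = 2.2937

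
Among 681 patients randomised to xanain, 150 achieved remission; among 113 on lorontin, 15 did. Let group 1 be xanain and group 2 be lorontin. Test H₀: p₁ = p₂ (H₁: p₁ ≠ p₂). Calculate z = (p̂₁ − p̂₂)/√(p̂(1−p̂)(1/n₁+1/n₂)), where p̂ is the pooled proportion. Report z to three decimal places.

z = 2.124

p̂₁ = 150/681 = 0.22026, p̂₂ = 15/113 = 0.13274.
Pooled p̂ = (150+15)/(681+113) = 165/794 = 0.20781.
SE = √(0.164624 × 0.010318) = 0.04121.
z = (0.22026 − 0.13274)/0.04121 = 0.08752/0.04121 = 2.124.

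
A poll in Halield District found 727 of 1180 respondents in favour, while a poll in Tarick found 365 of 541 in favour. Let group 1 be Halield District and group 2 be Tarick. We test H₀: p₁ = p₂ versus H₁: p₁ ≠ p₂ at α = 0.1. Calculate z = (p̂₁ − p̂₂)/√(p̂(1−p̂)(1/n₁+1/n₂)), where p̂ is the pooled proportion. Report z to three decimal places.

p̂₁ = 727/1180 ≈ 0.61610, p̂₂ = 365/541 ≈ 0.67468.
Pooled p̂ = (727+365)/(1180+541) = 1092/1721 = 0.63451.
SE = √(0.231906 × 0.00269589) = 0.02500.
z = (0.61610 − 0.67468)/0.02500 = -0.05858/0.02500 = -2.343.
p-value = 2·P(Z > 2.343) ≈ 0.0191; since p < α = 0.1, reject H₀.

z = -2.343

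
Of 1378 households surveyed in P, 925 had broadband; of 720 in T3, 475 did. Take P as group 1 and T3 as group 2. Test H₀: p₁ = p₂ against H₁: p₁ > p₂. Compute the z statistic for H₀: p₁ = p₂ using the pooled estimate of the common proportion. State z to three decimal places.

z = 0.533

p̂₁ = 925/1378 = 0.67126, p̂₂ = 475/720 = 0.65972.
Pooled p̂ = (925+475)/(1378+720) = 1400/2098 = 0.66730.
SE = √(p̂(1−p̂)(1/n₁+1/n₂)) = √(0.66730·0.33270·0.00211458) = √(0.000469457) = 0.02167.
z = (0.67126 − 0.65972)/0.02167 = 0.01154/0.02167 = 0.533.
p-value = P(Z > 0.533) ≈ 0.2971.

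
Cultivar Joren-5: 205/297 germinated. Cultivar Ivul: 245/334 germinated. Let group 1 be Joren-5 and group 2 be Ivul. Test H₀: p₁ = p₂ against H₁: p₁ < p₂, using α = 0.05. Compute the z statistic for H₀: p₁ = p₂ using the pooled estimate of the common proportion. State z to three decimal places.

p̂₁ = 205/297 ≈ 0.69024, p̂₂ = 245/334 ≈ 0.73353.
Pooled p̂ = (205+245)/(297+334) = 450/631 = 0.71315.
SE = √(p̂(1−p̂)(1/n₁+1/n₂)) = √(0.71315·0.28685·0.00636102) = √(0.00130124) = 0.03607.
z = (0.69024 − 0.73353)/0.03607 = -0.04329/0.03607 = -1.200.
p-value = P(Z < -1.200) ≈ 0.1150, so at α = 0.05 we fail to reject H₀.

z = -1.200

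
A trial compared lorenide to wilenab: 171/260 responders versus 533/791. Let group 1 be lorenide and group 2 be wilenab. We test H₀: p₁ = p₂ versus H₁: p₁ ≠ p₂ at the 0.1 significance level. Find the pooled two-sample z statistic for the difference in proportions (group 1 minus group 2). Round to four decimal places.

p̂₁ = 171/260 = 0.6576923, p̂₂ = 533/791 = 0.6738306.
Pooled p̂ = (171+533)/(260+791) = 704/1051 = 0.6698382.
SE = √(0.221155 × 0.00511038) = 0.0336182.
z = (0.6576923 − 0.6738306)/0.0336182 = -0.0161383/0.0336182 = -0.4800.
Two-sided p-value ≈ 2·Φ(−0.480) = 0.6312. With α = 0.1, fail to reject H₀.

z = -0.4800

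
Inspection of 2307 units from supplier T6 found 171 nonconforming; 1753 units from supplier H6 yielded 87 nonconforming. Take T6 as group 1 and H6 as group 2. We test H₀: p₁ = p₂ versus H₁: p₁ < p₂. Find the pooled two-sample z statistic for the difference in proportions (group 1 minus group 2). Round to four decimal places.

p̂₁ = 171/2307 = 0.0741222, p̂₂ = 87/1753 = 0.0496292.
Pooled p̂ = (171+87)/(2307+1753) = 258/4060 = 0.0635468.
SE = √(p̂(1−p̂)(1/n₁+1/n₂)) = √(0.0635468·0.9364532·0.00100391) = √(5.97415e-05) = 0.0077293.
z = (0.0741222 − 0.0496292)/0.0077293 = 0.0244930/0.0077293 = 3.1689.
p-value = P(Z < 3.169) ≈ 0.9992.

z = 3.1689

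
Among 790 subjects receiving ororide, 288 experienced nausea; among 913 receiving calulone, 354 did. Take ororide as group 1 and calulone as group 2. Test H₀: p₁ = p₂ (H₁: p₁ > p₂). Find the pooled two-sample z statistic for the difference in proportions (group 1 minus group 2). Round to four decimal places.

p̂₁ = 288/790 ≈ 0.364557, p̂₂ = 354/913 ≈ 0.387733.
Pooled p̂ = (288+354)/(790+913) = 642/1703 = 0.376982.
SE = √(0.234867 × 0.00236111) = 0.023549.
z = (0.364557 − 0.387733)/0.023549 = -0.023176/0.023549 = -0.9842.
p-value = P(Z > -0.984) ≈ 0.8375.

z = -0.9842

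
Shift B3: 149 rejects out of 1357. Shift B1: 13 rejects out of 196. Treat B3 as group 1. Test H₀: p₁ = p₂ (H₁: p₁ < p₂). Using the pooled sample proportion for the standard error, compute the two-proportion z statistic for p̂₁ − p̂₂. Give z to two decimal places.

p̂₁ = 149/1357 = 0.1098, p̂₂ = 13/196 = 0.0663.
Pooled p̂ = (149+13)/(1357+196) = 162/1553 = 0.1043.
SE = √(p̂(1−p̂)(1/n₁+1/n₂)) = √(0.1043·0.8957·0.00583896) = √(0.00054555) = 0.0234.
z = (0.1098 − 0.0663)/0.0234 = 0.0435/0.0234 = 1.86.

z = 1.86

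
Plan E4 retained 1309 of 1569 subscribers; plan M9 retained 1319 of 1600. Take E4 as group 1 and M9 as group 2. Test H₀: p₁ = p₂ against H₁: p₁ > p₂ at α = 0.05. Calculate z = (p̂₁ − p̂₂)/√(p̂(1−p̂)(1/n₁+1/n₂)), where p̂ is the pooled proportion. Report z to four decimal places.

z = 0.7416

p̂₁ = 1309/1569 = 0.834289, p̂₂ = 1319/1600 = 0.824375.
Pooled p̂ = (1309+1319)/(1569+1600) = 2628/3169 = 0.829284.
SE = √(0.141572 × 0.00126235) = 0.013368.
z = (0.834289 − 0.824375)/0.013368 = 0.009914/0.013368 = 0.7416.
p-value = P(Z > 0.742) ≈ 0.2292; since p > α = 0.05, fail to reject H₀.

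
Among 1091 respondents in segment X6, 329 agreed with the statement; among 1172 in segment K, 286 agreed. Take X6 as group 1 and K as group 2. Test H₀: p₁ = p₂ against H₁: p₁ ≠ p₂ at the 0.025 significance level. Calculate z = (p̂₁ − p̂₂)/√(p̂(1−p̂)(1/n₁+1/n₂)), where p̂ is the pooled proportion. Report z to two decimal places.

z = 3.07

p̂₁ = 329/1091 ≈ 0.30156, p̂₂ = 286/1172 ≈ 0.24403.
Pooled p̂ = (329+286)/(1091+1172) = 615/2263 = 0.27176.
SE = √(p̂(1−p̂)(1/n₁+1/n₂)) = √(0.27176·0.72824·0.00176983) = √(0.000350264) = 0.01872.
z = (0.30156 − 0.24403)/0.01872 = 0.05753/0.01872 = 3.07.
Two-sided p-value ≈ 2·Φ(−3.074) = 0.0021. With α = 0.025, reject H₀.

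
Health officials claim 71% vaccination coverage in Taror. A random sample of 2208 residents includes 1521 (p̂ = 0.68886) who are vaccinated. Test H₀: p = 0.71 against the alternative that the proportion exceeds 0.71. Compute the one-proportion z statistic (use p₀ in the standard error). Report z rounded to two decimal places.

z = -2.19

p̂ = 1521/2208 ≈ 0.68886.
Standard error under H₀: √(0.71×0.29/2208) = 0.00966.
z = (0.68886 − 0.71)/0.00966 = -0.02114/0.00966 = -2.19.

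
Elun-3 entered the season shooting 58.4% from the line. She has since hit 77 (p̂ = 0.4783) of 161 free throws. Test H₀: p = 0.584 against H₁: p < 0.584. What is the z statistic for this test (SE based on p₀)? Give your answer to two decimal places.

z = -2.72

p̂ = 77/161 ≈ 0.4783.
Standard error under H₀: √(0.584×0.416/161) = 0.0388.
z = (0.4783 − 0.584)/0.0388 = -0.1057/0.0388 = -2.72.
p-value = P(Z < -2.722) ≈ 0.0032.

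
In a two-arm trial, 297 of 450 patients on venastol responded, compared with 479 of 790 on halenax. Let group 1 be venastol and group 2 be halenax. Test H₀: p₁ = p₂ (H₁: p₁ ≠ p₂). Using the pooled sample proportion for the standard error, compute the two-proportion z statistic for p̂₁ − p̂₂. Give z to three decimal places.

p̂₁ = 297/450 ≈ 0.66000, p̂₂ = 479/790 ≈ 0.60633.
Pooled p̂ = (297+479)/(450+790) = 776/1240 = 0.62581.
SE = √(0.234173 × 0.00348805) = 0.02858.
z = (0.66000 − 0.60633)/0.02858 = 0.05367/0.02858 = 1.878.
Two-sided p-value ≈ 2·Φ(−1.878) = 0.0604.

z = 1.878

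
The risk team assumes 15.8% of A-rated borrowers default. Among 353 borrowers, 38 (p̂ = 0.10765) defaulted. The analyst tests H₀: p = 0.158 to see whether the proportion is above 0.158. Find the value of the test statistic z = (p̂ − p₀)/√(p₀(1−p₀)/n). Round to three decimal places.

z = -2.594

p̂ = 38/353 = 0.10765.
Under H₀, SE = √(0.158·0.842/353) = √(0.000376873) = 0.01941.
z = (0.10765 − 0.158)/0.01941 = -0.05035/0.01941 = -2.594.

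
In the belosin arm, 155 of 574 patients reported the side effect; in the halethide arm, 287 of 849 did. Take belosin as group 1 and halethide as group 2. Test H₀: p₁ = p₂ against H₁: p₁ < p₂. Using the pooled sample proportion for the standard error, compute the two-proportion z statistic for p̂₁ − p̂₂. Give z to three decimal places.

z = -2.720

p̂₁ = 155/574 = 0.270035, p̂₂ = 287/849 = 0.338045.
Pooled p̂ = (155+287)/(574+849) = 442/1423 = 0.310611.
SE = √(p̂(1−p̂)(1/n₁+1/n₂)) = √(0.310611·0.689389·0.00292002) = √(0.000625269) = 0.025005.
z = (0.270035 − 0.338045)/0.025005 = -0.068010/0.025005 = -2.720.
p-value = P(Z < -2.720) ≈ 0.0033.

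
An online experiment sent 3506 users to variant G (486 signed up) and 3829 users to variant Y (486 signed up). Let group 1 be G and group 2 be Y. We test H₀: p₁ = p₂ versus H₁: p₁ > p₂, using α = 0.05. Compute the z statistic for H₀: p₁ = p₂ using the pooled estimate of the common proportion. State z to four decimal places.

z = 1.4755

p̂₁ = 486/3506 ≈ 0.1386195, p̂₂ = 486/3829 ≈ 0.1269261.
Pooled p̂ = (486+486)/(3506+3829) = 972/7335 = 0.1325153.
SE = √(p̂(1−p̂)(1/n₁+1/n₂)) = √(0.1325153·0.8674847·0.00054639) = √(6.28103e-05) = 0.0079253.
z = (0.1386195 − 0.1269261)/0.0079253 = 0.0116934/0.0079253 = 1.4755.
p-value = P(Z > 1.475) ≈ 0.0700, so at α = 0.05 we fail to reject H₀.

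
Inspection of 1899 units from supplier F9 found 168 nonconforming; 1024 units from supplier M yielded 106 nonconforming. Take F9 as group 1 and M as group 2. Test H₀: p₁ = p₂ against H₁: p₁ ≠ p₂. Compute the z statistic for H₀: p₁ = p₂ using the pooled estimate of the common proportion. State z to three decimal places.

z = -1.332

p̂₁ = 168/1899 = 0.08847, p̂₂ = 106/1024 = 0.10352.
Pooled p̂ = (168+106)/(1899+1024) = 274/2923 = 0.09374.
SE = √(p̂(1−p̂)(1/n₁+1/n₂)) = √(0.09374·0.90626·0.00150316) = √(0.000127696) = 0.01130.
z = (0.08847 − 0.10352)/0.01130 = -0.01505/0.01130 = -1.332.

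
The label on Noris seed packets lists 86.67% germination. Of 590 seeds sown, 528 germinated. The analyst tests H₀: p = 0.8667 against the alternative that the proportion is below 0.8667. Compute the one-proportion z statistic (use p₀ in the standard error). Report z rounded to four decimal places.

p̂ = 528/590 ≈ 0.8949153.
Under H₀, SE = √(0.8667·0.1333/590) = √(0.000195815) = 0.0139934.
z = (0.8949153 − 0.8667)/0.0139934 = 0.0282153/0.0139934 = 2.0163.
p-value = P(Z < 2.016) ≈ 0.9781.

z = 2.0163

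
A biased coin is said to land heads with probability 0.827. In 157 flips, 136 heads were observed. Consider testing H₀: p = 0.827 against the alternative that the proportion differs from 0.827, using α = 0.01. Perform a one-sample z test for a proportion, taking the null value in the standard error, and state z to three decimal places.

p̂ = 136/157 = 0.86624.
Standard error under H₀: √(0.827×0.173/157) = 0.03019.
z = (0.86624 − 0.827)/0.03019 = 0.03924/0.03019 = 1.300.
p-value = 2·P(Z > 1.300) ≈ 0.1936. With α = 0.01, fail to reject H₀.

z = 1.300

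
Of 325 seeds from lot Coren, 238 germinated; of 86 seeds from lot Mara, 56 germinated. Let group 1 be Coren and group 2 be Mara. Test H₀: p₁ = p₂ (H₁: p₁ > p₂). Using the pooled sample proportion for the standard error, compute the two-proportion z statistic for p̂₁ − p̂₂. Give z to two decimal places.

p̂₁ = 238/325 = 0.7323, p̂₂ = 56/86 = 0.6512.
Pooled p̂ = (238+56)/(325+86) = 294/411 = 0.7153.
SE = √(p̂(1−p̂)(1/n₁+1/n₂)) = √(0.7153·0.2847·0.0147048) = √(0.0029944) = 0.0547.
z = (0.7323 − 0.6512)/0.0547 = 0.0811/0.0547 = 1.48.

z = 1.48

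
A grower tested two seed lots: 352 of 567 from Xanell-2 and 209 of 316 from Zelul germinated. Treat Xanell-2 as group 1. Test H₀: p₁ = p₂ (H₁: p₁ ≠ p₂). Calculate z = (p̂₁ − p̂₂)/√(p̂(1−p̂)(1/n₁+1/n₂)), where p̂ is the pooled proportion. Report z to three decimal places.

z = -1.201

p̂₁ = 352/567 = 0.62081, p̂₂ = 209/316 = 0.66139.
Pooled p̂ = (352+209)/(567+316) = 561/883 = 0.63533.
SE = √(0.231685 × 0.00492823) = 0.03379.
z = (0.62081 − 0.66139)/0.03379 = -0.04058/0.03379 = -1.201.
Two-sided p-value ≈ 2·Φ(−1.201) = 0.2298.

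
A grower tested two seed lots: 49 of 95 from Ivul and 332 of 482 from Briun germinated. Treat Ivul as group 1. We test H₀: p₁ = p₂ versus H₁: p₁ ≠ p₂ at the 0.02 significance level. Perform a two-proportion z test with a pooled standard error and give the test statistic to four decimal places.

p̂₁ = 49/95 ≈ 0.515789, p̂₂ = 332/482 ≈ 0.688797.
Pooled p̂ = (49+332)/(95+482) = 381/577 = 0.660312.
SE = √(p̂(1−p̂)(1/n₁+1/n₂)) = √(0.660312·0.339688·0.012601) = √(0.00282641) = 0.053164.
z = (0.515789 − 0.688797)/0.053164 = -0.173008/0.053164 = -3.2542.
Two-sided p-value ≈ 2·Φ(−3.254) = 0.0011, so at α = 0.02 we reject H₀.

z = -3.2542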